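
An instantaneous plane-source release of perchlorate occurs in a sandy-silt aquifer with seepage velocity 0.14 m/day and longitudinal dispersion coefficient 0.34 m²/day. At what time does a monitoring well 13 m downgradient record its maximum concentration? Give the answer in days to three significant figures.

For the 1D instantaneous-source solution, setting ∂C/∂t = 0 at fixed x gives v²t² + 2Dt − x² = 0, so t = (√(D² + v²x²) − D)/v².
√(D² + v²x²) = √(0.34² + 0.14² × 13²) = 1.851; v² = 0.0196.
t = (1.851 − 0.34)/0.0196 = 77.1 days (vs. the pure-advection estimate x/v = 92.9 d).

77.1 days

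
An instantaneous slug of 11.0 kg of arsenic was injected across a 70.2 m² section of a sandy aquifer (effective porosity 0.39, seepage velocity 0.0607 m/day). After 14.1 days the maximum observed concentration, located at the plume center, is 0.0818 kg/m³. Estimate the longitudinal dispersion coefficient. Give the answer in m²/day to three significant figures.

At the plume center C_max = M/(n_e·A·√(4πDt)), so D = M²/(4πt·(n_e·A·C_max)²).
n_e·A·C_max = 0.39 × 70.2 × 0.0818 = 2.240 kg/m.
D = 11.0²/(4π × 14.1 × 2.240²) = 0.136 m²/day.

0.136 m²/day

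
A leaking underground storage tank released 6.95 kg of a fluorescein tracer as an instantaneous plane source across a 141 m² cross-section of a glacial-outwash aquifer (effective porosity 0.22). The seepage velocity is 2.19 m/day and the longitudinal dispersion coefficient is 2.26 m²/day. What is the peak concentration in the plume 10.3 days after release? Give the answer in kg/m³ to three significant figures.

The peak of an instantaneous 1D plume sits at x = vt; there the Gaussian factor is 1 and C_max = M/(n_e·A·√(4πDt)), where n_e·A is the pore area the mass is dissolved in.
√(4πDt) = √(4π × 2.26 × 10.3) = 17.10 m, so C_max = 6.95/(0.22 × 141 × 17.10) = 0.0131 kg/m³.

0.0131 kg/m³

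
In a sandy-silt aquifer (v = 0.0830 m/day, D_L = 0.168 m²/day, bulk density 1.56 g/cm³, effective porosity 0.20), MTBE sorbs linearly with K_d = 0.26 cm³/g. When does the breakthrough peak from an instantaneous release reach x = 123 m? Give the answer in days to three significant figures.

Retardation factor R = 1 + ρ_b·K_d/n = 1 + 1.56 × 0.26/0.20 = 3.028.
Sorption retards both mechanisms: v_R = v/R = 0.02741 m/day, D_R = D/R = 0.05548 m²/day.
Peak time from v_R²t² + 2D_R t − x² = 0: t = (√(D_R² + v_R²x²) − D_R)/v_R².
√(D_R² + v_R²x²) = √(0.05548² + 0.02741² × 123²) = 3.372; v_R² = 0.0007513.
t = (3.372 − 0.05548)/0.0007513 = 4410 days.

4410 days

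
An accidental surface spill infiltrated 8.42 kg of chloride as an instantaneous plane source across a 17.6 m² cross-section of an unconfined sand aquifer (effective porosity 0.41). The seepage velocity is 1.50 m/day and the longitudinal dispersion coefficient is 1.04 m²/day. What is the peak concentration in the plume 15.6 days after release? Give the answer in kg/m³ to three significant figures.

The peak of an instantaneous 1D plume sits at x = vt; there the Gaussian factor is 1 and C_max = M/(n_e·A·√(4πDt)), where n_e·A is the pore area the mass is dissolved in.
√(4πDt) = √(4π × 1.04 × 15.6) = 14.28 m, so C_max = 8.42/(0.41 × 17.6 × 14.28) = 0.0817 kg/m³.

0.0817 kg/m³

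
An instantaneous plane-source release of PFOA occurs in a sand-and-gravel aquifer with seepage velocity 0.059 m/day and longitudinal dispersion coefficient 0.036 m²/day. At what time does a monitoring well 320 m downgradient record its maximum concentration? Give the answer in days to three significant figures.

For the 1D instantaneous-source solution, setting ∂C/∂t = 0 at fixed x gives v²t² + 2Dt − x² = 0, so t = (√(D² + v²x²) − D)/v².
√(D² + v²x²) = √(0.036² + 0.059² × 320²) = 18.88; v² = 0.003481.
t = (18.88 − 0.036)/0.003481 = 5410 days (vs. the pure-advection estimate x/v = 5420 d).

5410 days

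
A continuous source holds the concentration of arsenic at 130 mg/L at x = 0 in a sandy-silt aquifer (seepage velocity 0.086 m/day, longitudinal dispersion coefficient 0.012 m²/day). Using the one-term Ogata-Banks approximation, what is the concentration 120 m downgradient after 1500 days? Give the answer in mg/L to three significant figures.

121 mg/L

For a continuous step input, C/C₀ ≈ ½·erfc((x−vt)/(2√(Dt))).
vt = 0.086 × 1500 = 129 m and 2√(Dt) = 2√(0.012 × 1500) = 8.485 m.
Argument (x−vt)/(2√(Dt)) = (120 − 129)/8.485 = -1.061; ½·erfc(-1.061) = 0.9333.
C = 130 × 0.9333 = 121 mg/L.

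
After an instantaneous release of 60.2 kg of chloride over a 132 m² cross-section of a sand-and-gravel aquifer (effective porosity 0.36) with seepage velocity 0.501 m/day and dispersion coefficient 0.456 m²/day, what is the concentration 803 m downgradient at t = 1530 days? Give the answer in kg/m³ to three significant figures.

0.00840 kg/m³

For an instantaneous plane source, C(x,t) = M/(n_e·A·√(4πDt)) · exp(−(x−vt)²/(4Dt)), with n_e·A the pore (flow) area.
Plume center vt = 0.501 × 1530 = 766.53 m, so the well at 803 m is 36.47 m downgradient of the peak.
√(4πDt) = 93.63 m, giving peak height M/(n_e·A·√(4πDt)) = 60.2/(0.36 × 132 × 93.63) = 0.01353 kg/m³.
(x−vt)²/(4Dt) = (36.47)²/(4 × 0.456 × 1530) = 0.4766; exp(−0.4766) = 0.6209.
C = 0.01353 × 0.6209 = 0.00840 kg/m³.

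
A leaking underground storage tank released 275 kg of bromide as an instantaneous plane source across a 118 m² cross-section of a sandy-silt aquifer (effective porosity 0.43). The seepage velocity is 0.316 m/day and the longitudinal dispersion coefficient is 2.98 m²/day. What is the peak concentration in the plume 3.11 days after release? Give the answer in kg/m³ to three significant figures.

The peak of an instantaneous 1D plume sits at x = vt; there the Gaussian factor is 1 and C_max = M/(n_e·A·√(4πDt)), where n_e·A is the pore area the mass is dissolved in.
√(4πDt) = √(4π × 2.98 × 3.11) = 10.79 m, so C_max = 275/(0.43 × 118 × 10.79) = 0.502 kg/m³.

0.502 kg/m³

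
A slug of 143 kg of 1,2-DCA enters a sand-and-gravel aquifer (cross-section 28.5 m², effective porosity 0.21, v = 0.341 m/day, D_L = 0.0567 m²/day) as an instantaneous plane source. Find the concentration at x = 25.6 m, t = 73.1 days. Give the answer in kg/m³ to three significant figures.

For an instantaneous plane source, C(x,t) = M/(n_e·A·√(4πDt)) · exp(−(x−vt)²/(4Dt)), with n_e·A the pore (flow) area.
Plume center vt = 0.341 × 73.1 = 24.9271 m, so the well at 25.6 m is 0.6729 m downgradient of the peak.
√(4πDt) = 7.217 m, giving peak height M/(n_e·A·√(4πDt)) = 143/(0.21 × 28.5 × 7.217) = 3.311 kg/m³.
(x−vt)²/(4Dt) = (0.6729)²/(4 × 0.0567 × 73.1) = 0.02731; exp(−0.02731) = 0.9731.
C = 3.311 × 0.9731 = 3.22 kg/m³.

3.22 kg/m³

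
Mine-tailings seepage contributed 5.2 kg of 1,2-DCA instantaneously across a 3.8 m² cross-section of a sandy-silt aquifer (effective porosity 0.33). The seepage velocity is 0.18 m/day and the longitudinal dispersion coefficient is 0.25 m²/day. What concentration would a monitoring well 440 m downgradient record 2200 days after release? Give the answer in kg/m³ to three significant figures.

0.0207 kg/m³

For an instantaneous plane source, C(x,t) = M/(n_e·A·√(4πDt)) · exp(−(x−vt)²/(4Dt)), with n_e·A the pore (flow) area.
Plume center vt = 0.18 × 2200 = 396 m, so the well at 440 m is 44 m downgradient of the peak.
√(4πDt) = 83.14 m, giving peak height M/(n_e·A·√(4πDt)) = 5.2/(0.33 × 3.8 × 83.14) = 0.04988 kg/m³.
(x−vt)²/(4Dt) = (44)²/(4 × 0.25 × 2200) = 0.8800; exp(−0.8800) = 0.4148.
C = 0.04988 × 0.4148 = 0.0207 kg/m³.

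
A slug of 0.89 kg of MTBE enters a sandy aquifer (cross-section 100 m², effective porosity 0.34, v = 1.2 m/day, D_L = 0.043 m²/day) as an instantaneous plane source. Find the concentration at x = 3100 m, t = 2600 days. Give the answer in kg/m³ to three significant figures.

For an instantaneous plane source, C(x,t) = M/(n_e·A·√(4πDt)) · exp(−(x−vt)²/(4Dt)), with n_e·A the pore (flow) area.
Plume center vt = 1.2 × 2600 = 3120 m, so the well at 3100 m is 20 m upgradient of the peak.
√(4πDt) = 37.48 m, giving peak height M/(n_e·A·√(4πDt)) = 0.89/(0.34 × 100 × 37.48) = 0.0006984 kg/m³.
(x−vt)²/(4Dt) = (-20)²/(4 × 0.043 × 2600) = 0.8945; exp(−0.8945) = 0.4088.
C = 0.0006984 × 0.4088 = 0.000286 kg/m³.

0.000286 kg/m³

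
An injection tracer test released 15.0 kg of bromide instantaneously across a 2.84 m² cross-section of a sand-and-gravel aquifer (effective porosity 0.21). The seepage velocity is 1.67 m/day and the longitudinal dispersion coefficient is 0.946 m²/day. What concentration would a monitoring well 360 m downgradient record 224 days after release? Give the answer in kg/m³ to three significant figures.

For an instantaneous plane source, C(x,t) = M/(n_e·A·√(4πDt)) · exp(−(x−vt)²/(4Dt)), with n_e·A the pore (flow) area.
Plume center vt = 1.67 × 224 = 374.08 m, so the well at 360 m is 14.08 m upgradient of the peak.
√(4πDt) = 51.60 m, giving peak height M/(n_e·A·√(4πDt)) = 15.0/(0.21 × 2.84 × 51.60) = 0.4874 kg/m³.
(x−vt)²/(4Dt) = (-14.08)²/(4 × 0.946 × 224) = 0.2339; exp(−0.2339) = 0.7914.
C = 0.4874 × 0.7914 = 0.386 kg/m³.

0.386 kg/m³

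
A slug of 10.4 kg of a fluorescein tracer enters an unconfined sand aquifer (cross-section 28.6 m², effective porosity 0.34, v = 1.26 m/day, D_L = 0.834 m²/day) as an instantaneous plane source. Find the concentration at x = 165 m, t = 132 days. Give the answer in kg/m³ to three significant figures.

0.0286 kg/m³

For an instantaneous plane source, C(x,t) = M/(n_e·A·√(4πDt)) · exp(−(x−vt)²/(4Dt)), with n_e·A the pore (flow) area.
Plume center vt = 1.26 × 132 = 166.32 m, so the well at 165 m is 1.32 m upgradient of the peak.
√(4πDt) = 37.19 m, giving peak height M/(n_e·A·√(4πDt)) = 10.4/(0.34 × 28.6 × 37.19) = 0.02876 kg/m³.
(x−vt)²/(4Dt) = (-1.32)²/(4 × 0.834 × 132) = 0.003957; exp(−0.003957) = 0.9961.
C = 0.02876 × 0.9961 = 0.0286 kg/m³.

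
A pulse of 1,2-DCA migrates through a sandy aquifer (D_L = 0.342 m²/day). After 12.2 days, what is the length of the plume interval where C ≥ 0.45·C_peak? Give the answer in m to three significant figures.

7.30 m

The plume is Gaussian with σ = √(2Dt) = √(2 × 0.342 × 12.2) = 2.889 m.
C/C_peak = exp(−Δx²/(2σ²)) = 0.45 ⇒ Δx = σ·√(−2 ln 0.45) = 2.889 × 1.264 = 3.652 m.
Width = 2Δx = 7.30 m.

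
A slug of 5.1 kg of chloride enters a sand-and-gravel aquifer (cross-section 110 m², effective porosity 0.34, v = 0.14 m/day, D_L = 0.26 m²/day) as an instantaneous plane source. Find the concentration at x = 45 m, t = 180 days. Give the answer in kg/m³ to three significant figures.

0.000693 kg/m³

For an instantaneous plane source, C(x,t) = M/(n_e·A·√(4πDt)) · exp(−(x−vt)²/(4Dt)), with n_e·A the pore (flow) area.
Plume center vt = 0.14 × 180 = 25.2 m, so the well at 45 m is 19.8 m downgradient of the peak.
√(4πDt) = 24.25 m, giving peak height M/(n_e·A·√(4πDt)) = 5.1/(0.34 × 110 × 24.25) = 0.005623 kg/m³.
(x−vt)²/(4Dt) = (19.8)²/(4 × 0.26 × 180) = 2.094; exp(−2.094) = 0.1232.
C = 0.005623 × 0.1232 = 0.000693 kg/m³.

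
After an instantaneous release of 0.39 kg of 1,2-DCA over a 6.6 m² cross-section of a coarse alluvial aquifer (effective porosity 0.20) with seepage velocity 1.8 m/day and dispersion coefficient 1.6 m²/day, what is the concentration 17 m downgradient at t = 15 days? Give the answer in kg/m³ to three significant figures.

For an instantaneous plane source, C(x,t) = M/(n_e·A·√(4πDt)) · exp(−(x−vt)²/(4Dt)), with n_e·A the pore (flow) area.
Plume center vt = 1.8 × 15 = 27 m, so the well at 17 m is 10 m upgradient of the peak.
√(4πDt) = 17.37 m, giving peak height M/(n_e·A·√(4πDt)) = 0.39/(0.20 × 6.6 × 17.37) = 0.01701 kg/m³.
(x−vt)²/(4Dt) = (-10)²/(4 × 1.6 × 15) = 1.042; exp(−1.042) = 0.3527.
C = 0.01701 × 0.3527 = 0.00600 kg/m³.

0.00600 kg/m³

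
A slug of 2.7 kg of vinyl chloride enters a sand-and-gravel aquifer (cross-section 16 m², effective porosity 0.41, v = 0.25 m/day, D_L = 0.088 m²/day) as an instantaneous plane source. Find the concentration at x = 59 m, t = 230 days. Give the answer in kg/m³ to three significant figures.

0.0251 kg/m³

For an instantaneous plane source, C(x,t) = M/(n_e·A·√(4πDt)) · exp(−(x−vt)²/(4Dt)), with n_e·A the pore (flow) area.
Plume center vt = 0.25 × 230 = 57.5 m, so the well at 59 m is 1.5 m downgradient of the peak.
√(4πDt) = 15.95 m, giving peak height M/(n_e·A·√(4πDt)) = 2.7/(0.41 × 16 × 15.95) = 0.02580 kg/m³.
(x−vt)²/(4Dt) = (1.5)²/(4 × 0.088 × 230) = 0.02779; exp(−0.02779) = 0.9726.
C = 0.02580 × 0.9726 = 0.0251 kg/m³.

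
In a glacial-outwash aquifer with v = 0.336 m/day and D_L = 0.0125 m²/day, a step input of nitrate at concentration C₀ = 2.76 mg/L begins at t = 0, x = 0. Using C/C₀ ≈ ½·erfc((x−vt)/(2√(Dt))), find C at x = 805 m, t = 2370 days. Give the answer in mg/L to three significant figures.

0.358 mg/L

For a continuous step input, C/C₀ ≈ ½·erfc((x−vt)/(2√(Dt))).
vt = 0.336 × 2370 = 796.32 m and 2√(Dt) = 2√(0.0125 × 2370) = 10.89 m.
Argument (x−vt)/(2√(Dt)) = (805 − 796.32)/10.89 = 0.7971; ½·erfc(0.7971) = 0.1298.
C = 2.76 × 0.1298 = 0.358 mg/L.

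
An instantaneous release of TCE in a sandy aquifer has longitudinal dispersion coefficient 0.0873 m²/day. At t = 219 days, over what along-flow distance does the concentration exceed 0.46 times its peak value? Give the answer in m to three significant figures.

The plume is Gaussian with σ = √(2Dt) = √(2 × 0.0873 × 219) = 6.184 m.
C/C_peak = exp(−Δx²/(2σ²)) = 0.46 ⇒ Δx = σ·√(−2 ln 0.46) = 6.184 × 1.246 = 7.705 m.
Width = 2Δx = 15.4 m.

15.4 m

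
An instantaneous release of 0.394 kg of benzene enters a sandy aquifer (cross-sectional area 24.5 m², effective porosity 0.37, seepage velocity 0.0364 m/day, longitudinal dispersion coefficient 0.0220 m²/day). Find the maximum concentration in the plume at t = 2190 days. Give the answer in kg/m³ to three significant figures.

0.00177 kg/m³

The peak of an instantaneous 1D plume sits at x = vt; there the Gaussian factor is 1 and C_max = M/(n_e·A·√(4πDt)), where n_e·A is the pore area the mass is dissolved in.
√(4πDt) = √(4π × 0.0220 × 2190) = 24.61 m, so C_max = 0.394/(0.37 × 24.5 × 24.61) = 0.00177 kg/m³.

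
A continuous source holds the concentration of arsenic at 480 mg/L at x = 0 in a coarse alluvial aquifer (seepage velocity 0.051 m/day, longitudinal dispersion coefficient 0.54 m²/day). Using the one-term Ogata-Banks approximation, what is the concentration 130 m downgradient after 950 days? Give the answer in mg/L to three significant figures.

2.62 mg/L

For a continuous step input, C/C₀ ≈ ½·erfc((x−vt)/(2√(Dt))).
vt = 0.051 × 950 = 48.45 m and 2√(Dt) = 2√(0.54 × 950) = 45.30 m.
Argument (x−vt)/(2√(Dt)) = (130 − 48.45)/45.30 = 1.800; ½·erfc(1.800) = 0.005455.
C = 480 × 0.005455 = 2.62 mg/L.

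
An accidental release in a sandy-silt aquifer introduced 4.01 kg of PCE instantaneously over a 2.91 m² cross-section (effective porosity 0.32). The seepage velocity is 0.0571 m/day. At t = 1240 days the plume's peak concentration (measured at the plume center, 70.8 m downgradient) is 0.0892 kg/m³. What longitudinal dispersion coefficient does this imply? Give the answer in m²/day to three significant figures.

At the plume center C_max = M/(n_e·A·√(4πDt)), so D = M²/(4πt·(n_e·A·C_max)²).
n_e·A·C_max = 0.32 × 2.91 × 0.0892 = 0.08306 kg/m.
D = 4.01²/(4π × 1240 × 0.08306²) = 0.150 m²/day.

0.150 m²/day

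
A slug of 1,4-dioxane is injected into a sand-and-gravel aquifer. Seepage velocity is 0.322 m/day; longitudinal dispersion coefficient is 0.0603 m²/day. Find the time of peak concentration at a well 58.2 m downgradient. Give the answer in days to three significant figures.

180 days

For the 1D instantaneous-source solution, setting ∂C/∂t = 0 at fixed x gives v²t² + 2Dt − x² = 0, so t = (√(D² + v²x²) − D)/v².
√(D² + v²x²) = √(0.0603² + 0.322² × 58.2²) = 18.74; v² = 0.103684.
t = (18.74 − 0.0603)/0.103684 = 180 days (vs. the pure-advection estimate x/v = 181 d).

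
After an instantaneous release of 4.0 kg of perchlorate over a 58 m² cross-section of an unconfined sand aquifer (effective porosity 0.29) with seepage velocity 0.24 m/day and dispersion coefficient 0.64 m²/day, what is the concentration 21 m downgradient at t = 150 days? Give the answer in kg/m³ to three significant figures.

0.00381 kg/m³

For an instantaneous plane source, C(x,t) = M/(n_e·A·√(4πDt)) · exp(−(x−vt)²/(4Dt)), with n_e·A the pore (flow) area.
Plume center vt = 0.24 × 150 = 36 m, so the well at 21 m is 15 m upgradient of the peak.
√(4πDt) = 34.73 m, giving peak height M/(n_e·A·√(4πDt)) = 4.0/(0.29 × 58 × 34.73) = 0.006847 kg/m³.
(x−vt)²/(4Dt) = (-15)²/(4 × 0.64 × 150) = 0.5859; exp(−0.5859) = 0.5566.
C = 0.006847 × 0.5566 = 0.00381 kg/m³.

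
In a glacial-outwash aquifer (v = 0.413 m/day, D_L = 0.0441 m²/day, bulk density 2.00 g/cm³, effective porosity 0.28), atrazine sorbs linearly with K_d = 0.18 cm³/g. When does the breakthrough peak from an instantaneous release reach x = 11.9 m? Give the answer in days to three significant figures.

65.3 days

Retardation factor R = 1 + ρ_b·K_d/n = 1 + 2.00 × 0.18/0.28 = 2.286.
Sorption retards both mechanisms: v_R = v/R = 0.1807 m/day, D_R = D/R = 0.01929 m²/day.
Peak time from v_R²t² + 2D_R t − x² = 0: t = (√(D_R² + v_R²x²) − D_R)/v_R².
√(D_R² + v_R²x²) = √(0.01929² + 0.1807² × 11.9²) = 2.150; v_R² = 0.03265.
t = (2.150 − 0.01929)/0.03265 = 65.3 days.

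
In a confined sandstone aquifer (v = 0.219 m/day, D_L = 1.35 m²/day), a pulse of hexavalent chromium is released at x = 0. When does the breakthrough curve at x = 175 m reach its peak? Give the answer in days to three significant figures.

771 days

For the 1D instantaneous-source solution, setting ∂C/∂t = 0 at fixed x gives v²t² + 2Dt − x² = 0, so t = (√(D² + v²x²) − D)/v².
√(D² + v²x²) = √(1.35² + 0.219² × 175²) = 38.35; v² = 0.047961.
t = (38.35 − 1.35)/0.047961 = 771 days (vs. the pure-advection estimate x/v = 799 d).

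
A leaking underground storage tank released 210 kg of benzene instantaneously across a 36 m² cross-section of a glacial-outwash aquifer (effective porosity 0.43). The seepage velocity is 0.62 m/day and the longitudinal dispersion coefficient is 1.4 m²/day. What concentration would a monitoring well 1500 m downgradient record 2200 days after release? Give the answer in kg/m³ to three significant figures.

0.0154 kg/m³

For an instantaneous plane source, C(x,t) = M/(n_e·A·√(4πDt)) · exp(−(x−vt)²/(4Dt)), with n_e·A the pore (flow) area.
Plume center vt = 0.62 × 2200 = 1364 m, so the well at 1500 m is 136 m downgradient of the peak.
√(4πDt) = 196.7 m, giving peak height M/(n_e·A·√(4πDt)) = 210/(0.43 × 36 × 196.7) = 0.06897 kg/m³.
(x−vt)²/(4Dt) = (136)²/(4 × 1.4 × 2200) = 1.501; exp(−1.501) = 0.2229.
C = 0.06897 × 0.2229 = 0.0154 kg/m³.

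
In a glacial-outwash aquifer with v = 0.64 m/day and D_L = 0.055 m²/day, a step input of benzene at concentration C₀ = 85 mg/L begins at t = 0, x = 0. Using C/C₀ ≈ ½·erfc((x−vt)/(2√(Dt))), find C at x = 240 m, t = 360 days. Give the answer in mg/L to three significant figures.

5.40 mg/L

For a continuous step input, C/C₀ ≈ ½·erfc((x−vt)/(2√(Dt))).
vt = 0.64 × 360 = 230.4 m and 2√(Dt) = 2√(0.055 × 360) = 8.899 m.
Argument (x−vt)/(2√(Dt)) = (240 − 230.4)/8.899 = 1.079; ½·erfc(1.079) = 0.06351.
C = 85 × 0.06351 = 5.40 mg/L.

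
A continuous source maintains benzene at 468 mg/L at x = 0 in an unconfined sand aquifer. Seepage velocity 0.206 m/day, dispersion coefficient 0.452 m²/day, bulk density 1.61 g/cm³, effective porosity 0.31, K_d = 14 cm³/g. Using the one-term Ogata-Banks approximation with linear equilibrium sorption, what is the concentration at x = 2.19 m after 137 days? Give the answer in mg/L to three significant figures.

38.2 mg/L

Retardation factor R = 1 + ρ_b·K_d/n = 1 + 1.61 × 14/0.31 = 73.71.
Sorption retards both mechanisms: v_R = v/R = 0.002795 m/day, D_R = D/R = 0.006132 m²/day.
v_R·t = 0.002795 × 137 = 0.382915 m; 2√(D_R t) = 1.833 m; argument = (2.19 − 0.382915)/1.833 = 0.9859.
C = C₀ × ½·erfc(0.9859) = 468 × 0.08162 = 38.2 mg/L.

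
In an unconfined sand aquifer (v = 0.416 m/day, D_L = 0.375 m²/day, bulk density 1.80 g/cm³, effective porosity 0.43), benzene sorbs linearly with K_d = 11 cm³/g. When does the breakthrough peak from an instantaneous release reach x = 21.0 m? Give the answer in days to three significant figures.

2280 days

Retardation factor R = 1 + ρ_b·K_d/n = 1 + 1.80 × 11/0.43 = 47.05.
Sorption retards both mechanisms: v_R = v/R = 0.008842 m/day, D_R = D/R = 0.007970 m²/day.
Peak time from v_R²t² + 2D_R t − x² = 0: t = (√(D_R² + v_R²x²) − D_R)/v_R².
√(D_R² + v_R²x²) = √(0.007970² + 0.008842² × 21.0²) = 0.1859; v_R² = 7.818e-05.
t = (0.1859 − 0.007970)/7.818e-05 = 2280 days.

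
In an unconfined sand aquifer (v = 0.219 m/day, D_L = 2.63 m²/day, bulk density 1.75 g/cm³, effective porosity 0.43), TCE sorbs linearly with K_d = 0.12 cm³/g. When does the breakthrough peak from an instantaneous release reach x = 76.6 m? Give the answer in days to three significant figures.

445 days

Retardation factor R = 1 + ρ_b·K_d/n = 1 + 1.75 × 0.12/0.43 = 1.488.
Sorption retards both mechanisms: v_R = v/R = 0.1472 m/day, D_R = D/R = 1.767 m²/day.
Peak time from v_R²t² + 2D_R t − x² = 0: t = (√(D_R² + v_R²x²) − D_R)/v_R².
√(D_R² + v_R²x²) = √(1.767² + 0.1472² × 76.6²) = 11.41; v_R² = 0.02167.
t = (11.41 − 1.767)/0.02167 = 445 days.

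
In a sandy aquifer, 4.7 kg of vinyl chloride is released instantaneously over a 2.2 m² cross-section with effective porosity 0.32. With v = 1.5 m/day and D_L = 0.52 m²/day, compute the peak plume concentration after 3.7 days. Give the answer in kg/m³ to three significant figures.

The peak of an instantaneous 1D plume sits at x = vt; there the Gaussian factor is 1 and C_max = M/(n_e·A·√(4πDt)), where n_e·A is the pore area the mass is dissolved in.
√(4πDt) = √(4π × 0.52 × 3.7) = 4.917 m, so C_max = 4.7/(0.32 × 2.2 × 4.917) = 1.36 kg/m³.

1.36 kg/m³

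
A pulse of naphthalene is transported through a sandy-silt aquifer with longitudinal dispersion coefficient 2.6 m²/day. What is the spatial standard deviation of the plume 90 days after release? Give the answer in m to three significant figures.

Dispersive spreading gives a Gaussian with σ² = 2Dt; advection only shifts the center.
σ = √(2 × 2.6 × 90) = 21.6 m.

21.6 m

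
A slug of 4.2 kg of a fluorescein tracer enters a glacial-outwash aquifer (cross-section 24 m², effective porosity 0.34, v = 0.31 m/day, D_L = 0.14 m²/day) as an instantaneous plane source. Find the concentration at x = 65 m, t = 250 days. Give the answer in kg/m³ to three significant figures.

0.00804 kg/m³

For an instantaneous plane source, C(x,t) = M/(n_e·A·√(4πDt)) · exp(−(x−vt)²/(4Dt)), with n_e·A the pore (flow) area.
Plume center vt = 0.31 × 250 = 77.5 m, so the well at 65 m is 12.5 m upgradient of the peak.
√(4πDt) = 20.97 m, giving peak height M/(n_e·A·√(4πDt)) = 4.2/(0.34 × 24 × 20.97) = 0.02454 kg/m³.
(x−vt)²/(4Dt) = (-12.5)²/(4 × 0.14 × 250) = 1.116; exp(−1.116) = 0.3276.
C = 0.02454 × 0.3276 = 0.00804 kg/m³.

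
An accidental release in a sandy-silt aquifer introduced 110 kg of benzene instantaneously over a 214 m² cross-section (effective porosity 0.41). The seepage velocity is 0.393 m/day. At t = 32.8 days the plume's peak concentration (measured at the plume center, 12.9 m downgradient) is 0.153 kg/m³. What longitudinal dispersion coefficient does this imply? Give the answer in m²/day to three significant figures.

At the plume center C_max = M/(n_e·A·√(4πDt)), so D = M²/(4πt·(n_e·A·C_max)²).
n_e·A·C_max = 0.41 × 214 × 0.153 = 13.42 kg/m.
D = 110²/(4π × 32.8 × 13.42²) = 0.163 m²/day.

0.163 m²/day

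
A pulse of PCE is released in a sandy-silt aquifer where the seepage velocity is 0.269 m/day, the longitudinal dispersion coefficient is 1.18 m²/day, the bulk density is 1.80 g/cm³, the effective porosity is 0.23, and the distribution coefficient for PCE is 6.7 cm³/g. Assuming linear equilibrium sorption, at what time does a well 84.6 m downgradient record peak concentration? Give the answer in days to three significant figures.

16000 days

Retardation factor R = 1 + ρ_b·K_d/n = 1 + 1.80 × 6.7/0.23 = 53.43.
Sorption retards both mechanisms: v_R = v/R = 0.005035 m/day, D_R = D/R = 0.02208 m²/day.
Peak time from v_R²t² + 2D_R t − x² = 0: t = (√(D_R² + v_R²x²) − D_R)/v_R².
√(D_R² + v_R²x²) = √(0.02208² + 0.005035² × 84.6²) = 0.4265; v_R² = 2.535e-05.
t = (0.4265 − 0.02208)/2.535e-05 = 16000 days.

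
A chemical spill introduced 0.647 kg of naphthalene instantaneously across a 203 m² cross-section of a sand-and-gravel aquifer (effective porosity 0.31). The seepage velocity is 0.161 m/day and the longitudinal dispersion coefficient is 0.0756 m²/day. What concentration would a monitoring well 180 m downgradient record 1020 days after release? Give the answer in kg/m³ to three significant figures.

For an instantaneous plane source, C(x,t) = M/(n_e·A·√(4πDt)) · exp(−(x−vt)²/(4Dt)), with n_e·A the pore (flow) area.
Plume center vt = 0.161 × 1020 = 164.22 m, so the well at 180 m is 15.78 m downgradient of the peak.
√(4πDt) = 31.13 m, giving peak height M/(n_e·A·√(4πDt)) = 0.647/(0.31 × 203 × 31.13) = 0.0003303 kg/m³.
(x−vt)²/(4Dt) = (15.78)²/(4 × 0.0756 × 1020) = 0.8073; exp(−0.8073) = 0.4461.
C = 0.0003303 × 0.4461 = 0.000147 kg/m³.

0.000147 kg/m³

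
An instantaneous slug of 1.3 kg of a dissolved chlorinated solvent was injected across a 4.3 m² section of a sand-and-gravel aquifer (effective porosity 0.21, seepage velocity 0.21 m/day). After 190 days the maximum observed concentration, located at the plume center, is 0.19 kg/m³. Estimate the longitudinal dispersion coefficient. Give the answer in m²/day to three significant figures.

0.0240 m²/day

At the plume center C_max = M/(n_e·A·√(4πDt)), so D = M²/(4πt·(n_e·A·C_max)²).
n_e·A·C_max = 0.21 × 4.3 × 0.19 = 0.1716 kg/m.
D = 1.3²/(4π × 190 × 0.1716²) = 0.0240 m²/day.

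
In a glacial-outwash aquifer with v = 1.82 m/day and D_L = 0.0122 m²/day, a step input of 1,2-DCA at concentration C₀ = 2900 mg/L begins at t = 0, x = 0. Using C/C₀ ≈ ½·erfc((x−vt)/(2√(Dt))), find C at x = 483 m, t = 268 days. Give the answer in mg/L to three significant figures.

For a continuous step input, C/C₀ ≈ ½·erfc((x−vt)/(2√(Dt))).
vt = 1.82 × 268 = 487.76 m and 2√(Dt) = 2√(0.0122 × 268) = 3.616 m.
Argument (x−vt)/(2√(Dt)) = (483 − 487.76)/3.616 = -1.316; ½·erfc(-1.316) = 0.9686.
C = 2900 × 0.9686 = 2810 mg/L.

2810 mg/L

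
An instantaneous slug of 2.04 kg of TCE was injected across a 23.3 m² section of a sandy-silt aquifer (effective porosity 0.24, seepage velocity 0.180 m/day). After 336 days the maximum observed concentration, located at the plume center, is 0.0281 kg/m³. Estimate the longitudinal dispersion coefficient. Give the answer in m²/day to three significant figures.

At the plume center C_max = M/(n_e·A·√(4πDt)), so D = M²/(4πt·(n_e·A·C_max)²).
n_e·A·C_max = 0.24 × 23.3 × 0.0281 = 0.1571 kg/m.
D = 2.04²/(4π × 336 × 0.1571²) = 0.0399 m²/day.

0.0399 m²/day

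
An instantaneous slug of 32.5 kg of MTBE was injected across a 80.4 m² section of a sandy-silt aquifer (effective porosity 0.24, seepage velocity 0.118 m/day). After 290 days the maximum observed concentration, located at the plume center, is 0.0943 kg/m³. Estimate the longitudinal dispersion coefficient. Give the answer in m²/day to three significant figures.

At the plume center C_max = M/(n_e·A·√(4πDt)), so D = M²/(4πt·(n_e·A·C_max)²).
n_e·A·C_max = 0.24 × 80.4 × 0.0943 = 1.820 kg/m.
D = 32.5²/(4π × 290 × 1.820²) = 0.0875 m²/day.

0.0875 m²/day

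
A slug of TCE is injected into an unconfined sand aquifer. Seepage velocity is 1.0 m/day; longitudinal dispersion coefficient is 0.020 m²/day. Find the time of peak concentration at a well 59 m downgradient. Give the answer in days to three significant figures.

For the 1D instantaneous-source solution, setting ∂C/∂t = 0 at fixed x gives v²t² + 2Dt − x² = 0, so t = (√(D² + v²x²) − D)/v².
√(D² + v²x²) = √(0.020² + 1.0² × 59²) = 59.00; v² = 1.
t = (59.00 − 0.020)/1 = 59.0 days (vs. the pure-advection estimate x/v = 59.0 d).

59.0 days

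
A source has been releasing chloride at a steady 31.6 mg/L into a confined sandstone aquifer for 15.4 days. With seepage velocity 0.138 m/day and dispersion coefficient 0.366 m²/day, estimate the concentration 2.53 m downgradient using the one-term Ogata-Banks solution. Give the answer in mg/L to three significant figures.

For a continuous step input, C/C₀ ≈ ½·erfc((x−vt)/(2√(Dt))).
vt = 0.138 × 15.4 = 2.1252 m and 2√(Dt) = 2√(0.366 × 15.4) = 4.748 m.
Argument (x−vt)/(2√(Dt)) = (2.53 − 2.1252)/4.748 = 0.08526; ½·erfc(0.08526) = 0.4520.
C = 31.6 × 0.4520 = 14.3 mg/L.

14.3 mg/L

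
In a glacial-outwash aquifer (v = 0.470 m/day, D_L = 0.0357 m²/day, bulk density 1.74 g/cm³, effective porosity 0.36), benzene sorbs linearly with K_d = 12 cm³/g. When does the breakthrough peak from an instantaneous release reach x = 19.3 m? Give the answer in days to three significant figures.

2410 days

Retardation factor R = 1 + ρ_b·K_d/n = 1 + 1.74 × 12/0.36 = 59.00.
Sorption retards both mechanisms: v_R = v/R = 0.007966 m/day, D_R = D/R = 0.0006051 m²/day.
Peak time from v_R²t² + 2D_R t − x² = 0: t = (√(D_R² + v_R²x²) − D_R)/v_R².
√(D_R² + v_R²x²) = √(0.0006051² + 0.007966² × 19.3²) = 0.1537; v_R² = 6.346e-05.
t = (0.1537 − 0.0006051)/6.346e-05 = 2410 days.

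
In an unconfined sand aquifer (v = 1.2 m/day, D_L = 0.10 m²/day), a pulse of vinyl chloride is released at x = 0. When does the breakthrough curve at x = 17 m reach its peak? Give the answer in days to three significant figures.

14.1 days

For the 1D instantaneous-source solution, setting ∂C/∂t = 0 at fixed x gives v²t² + 2Dt − x² = 0, so t = (√(D² + v²x²) − D)/v².
√(D² + v²x²) = √(0.10² + 1.2² × 17²) = 20.40; v² = 1.44.
t = (20.40 − 0.10)/1.44 = 14.1 days (vs. the pure-advection estimate x/v = 14.2 d).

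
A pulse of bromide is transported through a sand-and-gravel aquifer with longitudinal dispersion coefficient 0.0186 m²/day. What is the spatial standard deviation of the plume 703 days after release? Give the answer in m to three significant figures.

5.11 m

Dispersive spreading gives a Gaussian with σ² = 2Dt; advection only shifts the center.
σ = √(2 × 0.0186 × 703) = 5.11 m.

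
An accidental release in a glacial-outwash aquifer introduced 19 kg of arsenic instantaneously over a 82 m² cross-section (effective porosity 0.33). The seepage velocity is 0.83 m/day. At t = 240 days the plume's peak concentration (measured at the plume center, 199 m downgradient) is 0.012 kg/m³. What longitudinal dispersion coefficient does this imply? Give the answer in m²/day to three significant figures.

1.14 m²/day

At the plume center C_max = M/(n_e·A·√(4πDt)), so D = M²/(4πt·(n_e·A·C_max)²).
n_e·A·C_max = 0.33 × 82 × 0.012 = 0.3247 kg/m.
D = 19²/(4π × 240 × 0.3247²) = 1.14 m²/day.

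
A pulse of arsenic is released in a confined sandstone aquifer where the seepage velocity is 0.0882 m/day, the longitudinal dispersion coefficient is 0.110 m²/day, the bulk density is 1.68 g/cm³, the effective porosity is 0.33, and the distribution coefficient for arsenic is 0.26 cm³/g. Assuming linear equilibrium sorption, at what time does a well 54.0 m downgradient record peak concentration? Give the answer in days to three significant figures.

Retardation factor R = 1 + ρ_b·K_d/n = 1 + 1.68 × 0.26/0.33 = 2.324.
Sorption retards both mechanisms: v_R = v/R = 0.03795 m/day, D_R = D/R = 0.04733 m²/day.
Peak time from v_R²t² + 2D_R t − x² = 0: t = (√(D_R² + v_R²x²) − D_R)/v_R².
√(D_R² + v_R²x²) = √(0.04733² + 0.03795² × 54.0²) = 2.050; v_R² = 0.001440.
t = (2.050 − 0.04733)/0.001440 = 1390 days.

1390 days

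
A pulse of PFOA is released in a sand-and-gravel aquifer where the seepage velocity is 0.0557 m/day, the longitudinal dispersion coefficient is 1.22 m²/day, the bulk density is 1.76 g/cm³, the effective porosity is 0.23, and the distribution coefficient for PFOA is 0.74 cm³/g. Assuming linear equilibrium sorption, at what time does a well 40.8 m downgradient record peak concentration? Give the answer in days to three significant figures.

Retardation factor R = 1 + ρ_b·K_d/n = 1 + 1.76 × 0.74/0.23 = 6.663.
Sorption retards both mechanisms: v_R = v/R = 0.008360 m/day, D_R = D/R = 0.1831 m²/day.
Peak time from v_R²t² + 2D_R t − x² = 0: t = (√(D_R² + v_R²x²) − D_R)/v_R².
√(D_R² + v_R²x²) = √(0.1831² + 0.008360² × 40.8²) = 0.3871; v_R² = 6.989e-05.
t = (0.3871 − 0.1831)/6.989e-05 = 2920 days.

2920 days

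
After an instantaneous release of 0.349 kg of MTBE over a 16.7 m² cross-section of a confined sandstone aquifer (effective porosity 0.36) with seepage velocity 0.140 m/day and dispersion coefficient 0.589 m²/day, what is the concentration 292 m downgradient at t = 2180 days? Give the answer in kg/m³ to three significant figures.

0.000442 kg/m³

For an instantaneous plane source, C(x,t) = M/(n_e·A·√(4πDt)) · exp(−(x−vt)²/(4Dt)), with n_e·A the pore (flow) area.
Plume center vt = 0.140 × 2180 = 305.2 m, so the well at 292 m is 13.2 m upgradient of the peak.
√(4πDt) = 127.0 m, giving peak height M/(n_e·A·√(4πDt)) = 0.349/(0.36 × 16.7 × 127.0) = 0.0004571 kg/m³.
(x−vt)²/(4Dt) = (-13.2)²/(4 × 0.589 × 2180) = 0.03392; exp(−0.03392) = 0.9666.
C = 0.0004571 × 0.9666 = 0.000442 kg/m³.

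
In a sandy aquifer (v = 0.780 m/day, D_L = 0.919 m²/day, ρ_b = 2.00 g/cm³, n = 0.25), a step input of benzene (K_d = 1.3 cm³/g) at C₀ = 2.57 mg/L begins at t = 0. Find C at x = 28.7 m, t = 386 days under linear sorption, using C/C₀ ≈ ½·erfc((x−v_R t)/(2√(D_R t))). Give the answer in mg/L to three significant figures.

0.992 mg/L

Retardation factor R = 1 + ρ_b·K_d/n = 1 + 2.00 × 1.3/0.25 = 11.40.
Sorption retards both mechanisms: v_R = v/R = 0.06842 m/day, D_R = D/R = 0.08061 m²/day.
v_R·t = 0.06842 × 386 = 26.41012 m; 2√(D_R t) = 11.16 m; argument = (28.7 − 26.41012)/11.16 = 0.2052.
C = C₀ × ½·erfc(0.2052) = 2.57 × 0.3858 = 0.992 mg/L.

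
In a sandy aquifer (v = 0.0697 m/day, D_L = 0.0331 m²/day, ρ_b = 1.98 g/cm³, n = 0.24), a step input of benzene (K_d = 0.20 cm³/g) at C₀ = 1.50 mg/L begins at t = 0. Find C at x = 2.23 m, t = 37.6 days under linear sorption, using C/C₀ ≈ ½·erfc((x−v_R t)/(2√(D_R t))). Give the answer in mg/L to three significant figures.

0.150 mg/L

Retardation factor R = 1 + ρ_b·K_d/n = 1 + 1.98 × 0.20/0.24 = 2.650.
Sorption retards both mechanisms: v_R = v/R = 0.02630 m/day, D_R = D/R = 0.01249 m²/day.
v_R·t = 0.02630 × 37.6 = 0.98888 m; 2√(D_R t) = 1.371 m; argument = (2.23 − 0.98888)/1.371 = 0.9053.
C = C₀ × ½·erfc(0.9053) = 1.50 × 0.1002 = 0.150 mg/L.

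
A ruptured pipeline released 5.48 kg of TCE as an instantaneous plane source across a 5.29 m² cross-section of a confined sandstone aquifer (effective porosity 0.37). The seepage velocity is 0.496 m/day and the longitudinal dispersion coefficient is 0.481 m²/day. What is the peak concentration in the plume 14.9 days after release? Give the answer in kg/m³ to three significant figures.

The peak of an instantaneous 1D plume sits at x = vt; there the Gaussian factor is 1 and C_max = M/(n_e·A·√(4πDt)), where n_e·A is the pore area the mass is dissolved in.
√(4πDt) = √(4π × 0.481 × 14.9) = 9.490 m, so C_max = 5.48/(0.37 × 5.29 × 9.490) = 0.295 kg/m³.

0.295 kg/m³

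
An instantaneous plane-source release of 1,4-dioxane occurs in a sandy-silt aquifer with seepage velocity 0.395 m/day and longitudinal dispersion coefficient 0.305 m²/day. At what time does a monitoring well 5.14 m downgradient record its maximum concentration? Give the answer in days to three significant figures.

For the 1D instantaneous-source solution, setting ∂C/∂t = 0 at fixed x gives v²t² + 2Dt − x² = 0, so t = (√(D² + v²x²) − D)/v².
√(D² + v²x²) = √(0.305² + 0.395² × 5.14²) = 2.053; v² = 0.156025.
t = (2.053 − 0.305)/0.156025 = 11.2 days (vs. the pure-advection estimate x/v = 13.0 d).

11.2 days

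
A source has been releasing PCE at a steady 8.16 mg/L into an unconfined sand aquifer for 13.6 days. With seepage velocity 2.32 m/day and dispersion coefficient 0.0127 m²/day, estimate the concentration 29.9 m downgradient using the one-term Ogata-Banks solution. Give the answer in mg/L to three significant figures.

8.14 mg/L

For a continuous step input, C/C₀ ≈ ½·erfc((x−vt)/(2√(Dt))).
vt = 2.32 × 13.6 = 31.552 m and 2√(Dt) = 2√(0.0127 × 13.6) = 0.8312 m.
Argument (x−vt)/(2√(Dt)) = (29.9 − 31.552)/0.8312 = -1.987; ½·erfc(-1.987) = 0.9975.
C = 8.16 × 0.9975 = 8.14 mg/L.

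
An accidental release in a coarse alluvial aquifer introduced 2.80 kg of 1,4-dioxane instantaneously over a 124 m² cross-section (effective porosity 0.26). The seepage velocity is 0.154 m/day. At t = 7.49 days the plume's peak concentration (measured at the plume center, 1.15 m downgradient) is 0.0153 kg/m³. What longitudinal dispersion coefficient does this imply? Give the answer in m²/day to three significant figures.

At the plume center C_max = M/(n_e·A·√(4πDt)), so D = M²/(4πt·(n_e·A·C_max)²).
n_e·A·C_max = 0.26 × 124 × 0.0153 = 0.4933 kg/m.
D = 2.80²/(4π × 7.49 × 0.4933²) = 0.342 m²/day.

0.342 m²/day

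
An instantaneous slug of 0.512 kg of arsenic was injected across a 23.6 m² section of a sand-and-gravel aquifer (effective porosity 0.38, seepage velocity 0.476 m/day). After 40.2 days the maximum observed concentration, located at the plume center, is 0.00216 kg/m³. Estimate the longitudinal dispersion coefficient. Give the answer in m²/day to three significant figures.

1.38 m²/day

At the plume center C_max = M/(n_e·A·√(4πDt)), so D = M²/(4πt·(n_e·A·C_max)²).
n_e·A·C_max = 0.38 × 23.6 × 0.00216 = 0.01937 kg/m.
D = 0.512²/(4π × 40.2 × 0.01937²) = 1.38 m²/day.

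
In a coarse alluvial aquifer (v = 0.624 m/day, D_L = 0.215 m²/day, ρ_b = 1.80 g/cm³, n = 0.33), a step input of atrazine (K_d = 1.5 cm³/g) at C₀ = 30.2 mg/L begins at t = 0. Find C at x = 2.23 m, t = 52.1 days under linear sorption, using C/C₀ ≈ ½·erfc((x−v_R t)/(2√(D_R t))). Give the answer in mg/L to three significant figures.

24.1 mg/L

Retardation factor R = 1 + ρ_b·K_d/n = 1 + 1.80 × 1.5/0.33 = 9.182.
Sorption retards both mechanisms: v_R = v/R = 0.06796 m/day, D_R = D/R = 0.02342 m²/day.
v_R·t = 0.06796 × 52.1 = 3.540716 m; 2√(D_R t) = 2.209 m; argument = (2.23 − 3.540716)/2.209 = -0.5934.
C = C₀ × ½·erfc(-0.5934) = 30.2 × 0.7993 = 24.1 mg/L.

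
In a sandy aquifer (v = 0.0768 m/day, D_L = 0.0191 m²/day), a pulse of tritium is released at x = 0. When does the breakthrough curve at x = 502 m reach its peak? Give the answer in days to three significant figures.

6530 days

For the 1D instantaneous-source solution, setting ∂C/∂t = 0 at fixed x gives v²t² + 2Dt − x² = 0, so t = (√(D² + v²x²) − D)/v².
√(D² + v²x²) = √(0.0191² + 0.0768² × 502²) = 38.55; v² = 0.00589824.
t = (38.55 − 0.0191)/0.00589824 = 6530 days (vs. the pure-advection estimate x/v = 6540 d).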